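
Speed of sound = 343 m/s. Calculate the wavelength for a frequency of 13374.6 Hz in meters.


Given values:
  c = 343 m/s, f = 13374.6 Hz
Formula: lambda = c / f
lambda = 343 / 13374.6
lambda = 0.0256

0.0256 m


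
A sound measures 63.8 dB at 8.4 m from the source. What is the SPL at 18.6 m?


Given values:
  SPL1 = 63.8 dB, r1 = 8.4 m, r2 = 18.6 m
Formula: SPL2 = SPL1 - 20 * log10(r2 / r1)
Compute ratio: r2 / r1 = 18.6 / 8.4 = 2.2143
Compute log10: log10(2.2143) = 0.345236
Compute drop: 20 * 0.345236 = 6.9047
SPL2 = 63.8 - 6.9047 = 56.9

56.9 dB


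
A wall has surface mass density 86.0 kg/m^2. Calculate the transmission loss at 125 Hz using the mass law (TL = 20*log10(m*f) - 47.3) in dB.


Given values:
  m = 86.0 kg/m^2, f = 125 Hz
Formula: TL = 20 * log10(m * f) - 47.3
Compute m * f = 86.0 * 125 = 10750.0
Compute log10(10750.0) = 4.031408
Compute 20 * 4.031408 = 80.6282
TL = 80.6282 - 47.3 = 33.33

33.33 dB


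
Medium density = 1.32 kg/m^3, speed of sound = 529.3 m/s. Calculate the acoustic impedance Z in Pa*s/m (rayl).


Given values:
  rho = 1.32 kg/m^3
  c = 529.3 m/s
Formula: Z = rho * c
Z = 1.32 * 529.3
Z = 698.68

698.68 rayl


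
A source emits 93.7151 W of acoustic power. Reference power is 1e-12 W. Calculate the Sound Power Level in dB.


Given values:
  W = 93.7151 W
  W_ref = 1e-12 W
Formula: SWL = 10 * log10(W / W_ref)
Compute ratio: W / W_ref = 93715100000000
Compute log10: log10(93715100000000) = 13.97181
Multiply: SWL = 10 * 13.97181 = 139.72

139.72 dB


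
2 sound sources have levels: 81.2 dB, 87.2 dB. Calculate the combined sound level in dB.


Formula: L_total = 10 * log10( sum(10^(Li/10)) )
  Source 1: 10^(81.2/10) = 131825673.8556
  Source 2: 10^(87.2/10) = 524807460.2498
Sum of linear values = 656633134.1054
L_total = 10 * log10(656633134.1054) = 88.17

88.17 dB


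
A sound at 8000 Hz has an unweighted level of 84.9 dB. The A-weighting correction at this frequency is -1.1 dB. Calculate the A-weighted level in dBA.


Given values:
  SPL = 84.9 dB
  A-weighting at 8000 Hz = -1.1 dB
Formula: L_A = SPL + A_weight
L_A = 84.9 + (-1.1)
L_A = 83.8

83.8 dBA


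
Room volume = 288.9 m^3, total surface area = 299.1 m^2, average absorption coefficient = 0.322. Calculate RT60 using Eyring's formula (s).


Given values:
  V = 288.9 m^3, S = 299.1 m^2, alpha = 0.322
Formula: RT60 = 0.161 * V / (-S * ln(1 - alpha))
Compute ln(1 - 0.322) = ln(0.678) = -0.388608
Denominator: -299.1 * -0.388608 = 116.2327
Numerator: 0.161 * 288.9 = 46.5129
RT60 = 46.5129 / 116.2327 = 0.4

0.4 s


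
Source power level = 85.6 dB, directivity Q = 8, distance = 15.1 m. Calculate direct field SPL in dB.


Given values:
  Lw = 85.6 dB, Q = 8, r = 15.1 m
Formula: SPL = Lw + 10 * log10(Q / (4 * pi * r^2))
Compute 4 * pi * r^2 = 4 * pi * 15.1^2 = 2865.2582
Compute Q / denom = 8 / 2865.2582 = 0.00279207
Compute 10 * log10(0.00279207) = -25.5407
SPL = 85.6 + (-25.5407) = 60.06

60.06 dB


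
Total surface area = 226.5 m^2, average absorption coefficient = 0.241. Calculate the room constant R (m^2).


Given values:
  S = 226.5 m^2, alpha = 0.241
Formula: R = S * alpha / (1 - alpha)
Numerator: 226.5 * 0.241 = 54.5865
Denominator: 1 - 0.241 = 0.759
R = 54.5865 / 0.759 = 71.92

71.92 m^2


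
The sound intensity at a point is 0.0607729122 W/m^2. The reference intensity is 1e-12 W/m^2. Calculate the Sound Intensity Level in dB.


Given values:
  I = 0.0607729122 W/m^2
  I_ref = 1e-12 W/m^2
Formula: SIL = 10 * log10(I / I_ref)
Compute ratio: I / I_ref = 60772912200
Compute log10: log10(60772912200) = 10.78371
Multiply: SIL = 10 * 10.78371 = 107.84

107.84 dB


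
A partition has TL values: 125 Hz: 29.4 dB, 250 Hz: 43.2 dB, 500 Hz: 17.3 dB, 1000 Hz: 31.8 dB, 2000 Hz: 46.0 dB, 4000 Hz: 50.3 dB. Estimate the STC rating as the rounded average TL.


Given TL values at each frequency:
  125 Hz: 29.4 dB
  250 Hz: 43.2 dB
  500 Hz: 17.3 dB
  1000 Hz: 31.8 dB
  2000 Hz: 46.0 dB
  4000 Hz: 50.3 dB
Formula: STC ~ round(average of TL values)
Sum = 29.4 + 43.2 + 17.3 + 31.8 + 46.0 + 50.3 = 218.0
Average = 218.0 / 6 = 36.33
Rounded: 36

36


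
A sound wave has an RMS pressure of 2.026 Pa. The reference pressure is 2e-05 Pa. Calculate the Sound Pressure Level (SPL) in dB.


Given values:
  p = 2.026 Pa
  p_ref = 2e-05 Pa
Formula: SPL = 20 * log10(p / p_ref)
Compute ratio: p / p_ref = 2.026 / 2e-05 = 101300
Compute log10: log10(101300) = 5.005609
Multiply: SPL = 20 * 5.005609 = 100.11

100.11 dB


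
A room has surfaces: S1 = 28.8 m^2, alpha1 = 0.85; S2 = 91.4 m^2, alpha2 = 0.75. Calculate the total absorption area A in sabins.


Given surfaces:
  Surface 1: 28.8 * 0.85 = 24.48
  Surface 2: 91.4 * 0.75 = 68.55
Formula: A = sum(Si * alpha_i)
A = 24.48 + 68.55
A = 93.03

93.03 sabins


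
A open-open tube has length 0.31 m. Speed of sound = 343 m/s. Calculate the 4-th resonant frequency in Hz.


Given values:
  Tube type: open-open, L = 0.31 m, c = 343 m/s, n = 4
Formula: f_n = n * c / (2 * L)
Compute 2 * L = 2 * 0.31 = 0.62
f = 4 * 343 / 0.62
f = 2212.9

2212.9 Hz


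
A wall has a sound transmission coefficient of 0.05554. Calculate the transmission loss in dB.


Given values:
  tau = 0.05554
Formula: TL = 10 * log10(1 / tau)
Compute 1 / tau = 1 / 0.05554 = 18.005
Compute log10(18.005) = 1.255393
TL = 10 * 1.255393 = 12.55

12.55 dB


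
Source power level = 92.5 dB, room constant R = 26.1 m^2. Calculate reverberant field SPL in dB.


Given values:
  Lw = 92.5 dB, R = 26.1 m^2
Formula: SPL = Lw + 10 * log10(4 / R)
Compute 4 / R = 4 / 26.1 = 0.153257
Compute 10 * log10(0.153257) = -8.1458
SPL = 92.5 + (-8.1458) = 84.35

84.35 dB


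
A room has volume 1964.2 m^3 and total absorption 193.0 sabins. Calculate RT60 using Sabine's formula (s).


Given values:
  V = 1964.2 m^3
  A = 193.0 sabins
Formula: RT60 = 0.161 * V / A
Numerator: 0.161 * 1964.2 = 316.2362
RT60 = 316.2362 / 193.0 = 1.639

1.639 s


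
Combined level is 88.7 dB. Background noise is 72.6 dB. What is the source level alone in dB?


Given values:
  L_total = 88.7 dB, L_bg = 72.6 dB
Formula: L_source = 10 * log10(10^(L_total/10) - 10^(L_bg/10))
Convert to linear:
  10^(88.7/10) = 741310241.3009
  10^(72.6/10) = 18197008.5861
Difference: 741310241.3009 - 18197008.5861 = 723113232.7148
L_source = 10 * log10(723113232.7148) = 88.59

88.59 dB


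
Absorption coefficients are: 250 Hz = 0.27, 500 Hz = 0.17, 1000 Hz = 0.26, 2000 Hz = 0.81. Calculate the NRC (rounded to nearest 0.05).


Given values:
  a_250 = 0.27, a_500 = 0.17
  a_1000 = 0.26, a_2000 = 0.81
Formula: NRC = (a250 + a500 + a1000 + a2000) / 4
Sum = 0.27 + 0.17 + 0.26 + 0.81 = 1.51
NRC = 1.51 / 4 = 0.3775
Rounded to nearest 0.05: 0.4

0.4


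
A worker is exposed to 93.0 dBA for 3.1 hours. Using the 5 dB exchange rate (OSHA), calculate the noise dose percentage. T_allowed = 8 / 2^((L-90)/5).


Given values:
  L = 93.0 dBA, T = 3.1 hours
Formula: T_allowed = 8 / 2^((L - 90) / 5)
Compute exponent: (93.0 - 90) / 5 = 0.6
Compute 2^(0.6) = 1.515717
T_allowed = 8 / 1.515717 = 5.27803 hours
Dose = (T / T_allowed) * 100
Dose = (3.1 / 5.27803) * 100 = 58.73

58.73 %


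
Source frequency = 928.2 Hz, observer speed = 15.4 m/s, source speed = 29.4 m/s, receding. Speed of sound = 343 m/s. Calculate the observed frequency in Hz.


Given values:
  f_s = 928.2 Hz, v_o = 15.4 m/s, v_s = 29.4 m/s
  Direction: receding
Formula: f_o = f_s * (c - v_o) / (c + v_s)
Numerator: c - v_o = 343 - 15.4 = 327.6
Denominator: c + v_s = 343 + 29.4 = 372.4
f_o = 928.2 * 327.6 / 372.4 = 816.54

816.54 Hz


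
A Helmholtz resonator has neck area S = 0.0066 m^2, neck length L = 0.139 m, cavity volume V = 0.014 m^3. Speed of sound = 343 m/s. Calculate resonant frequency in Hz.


Given values:
  S = 0.0066 m^2, L = 0.139 m, V = 0.014 m^3, c = 343 m/s
Formula: f = (c / (2*pi)) * sqrt(S / (V * L))
Compute V * L = 0.014 * 0.139 = 0.001946
Compute S / (V * L) = 0.0066 / 0.001946 = 3.3916
Compute sqrt(3.3916) = 1.84163
Compute c / (2*pi) = 343 / 6.283185 = 54.590148
f = 54.590148 * 1.84163 = 100.53

100.53 Hz


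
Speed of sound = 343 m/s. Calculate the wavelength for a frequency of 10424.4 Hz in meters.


Given values:
  c = 343 m/s, f = 10424.4 Hz
Formula: lambda = c / f
lambda = 343 / 10424.4
lambda = 0.0329

0.0329 m


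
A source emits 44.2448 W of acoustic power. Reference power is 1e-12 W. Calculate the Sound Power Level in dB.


Given values:
  W = 44.2448 W
  W_ref = 1e-12 W
Formula: SWL = 10 * log10(W / W_ref)
Compute ratio: W / W_ref = 44244800000000
Compute log10: log10(44244800000000) = 13.645862
Multiply: SWL = 10 * 13.645862 = 136.46

136.46 dB


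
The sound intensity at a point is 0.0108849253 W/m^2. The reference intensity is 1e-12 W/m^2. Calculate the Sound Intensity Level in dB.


Given values:
  I = 0.0108849253 W/m^2
  I_ref = 1e-12 W/m^2
Formula: SIL = 10 * log10(I / I_ref)
Compute ratio: I / I_ref = 10884925300
Compute log10: log10(10884925300) = 10.036825
Multiply: SIL = 10 * 10.036825 = 100.37

100.37 dB


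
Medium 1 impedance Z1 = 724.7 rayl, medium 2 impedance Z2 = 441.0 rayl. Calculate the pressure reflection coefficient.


Given values:
  Z1 = 724.7 rayl, Z2 = 441.0 rayl
Formula: R = (Z2 - Z1) / (Z2 + Z1)
Numerator: Z2 - Z1 = 441.0 - 724.7 = -283.7
Denominator: Z2 + Z1 = 441.0 + 724.7 = 1165.7
R = -283.7 / 1165.7 = -0.2434

-0.2434


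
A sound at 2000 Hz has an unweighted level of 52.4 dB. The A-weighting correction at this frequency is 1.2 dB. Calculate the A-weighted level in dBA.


Given values:
  SPL = 52.4 dB
  A-weighting at 2000 Hz = 1.2 dB
Formula: L_A = SPL + A_weight
L_A = 52.4 + (1.2)
L_A = 53.6

53.6 dBA


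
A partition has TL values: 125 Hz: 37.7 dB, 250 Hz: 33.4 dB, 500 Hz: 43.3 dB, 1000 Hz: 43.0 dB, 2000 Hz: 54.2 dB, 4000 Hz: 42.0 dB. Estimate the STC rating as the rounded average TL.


Given TL values at each frequency:
  125 Hz: 37.7 dB
  250 Hz: 33.4 dB
  500 Hz: 43.3 dB
  1000 Hz: 43.0 dB
  2000 Hz: 54.2 dB
  4000 Hz: 42.0 dB
Formula: STC ~ round(average of TL values)
Sum = 37.7 + 33.4 + 43.3 + 43.0 + 54.2 + 42.0 = 253.6
Average = 253.6 / 6 = 42.27
Rounded: 42

42


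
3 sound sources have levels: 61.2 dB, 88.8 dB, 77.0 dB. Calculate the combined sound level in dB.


Formula: L_total = 10 * log10( sum(10^(Li/10)) )
  Source 1: 10^(61.2/10) = 1318256.7386
  Source 2: 10^(88.8/10) = 758577575.0292
  Source 3: 10^(77.0/10) = 50118723.3627
Sum of linear values = 810014555.1305
L_total = 10 * log10(810014555.1305) = 89.08

89.08 dB


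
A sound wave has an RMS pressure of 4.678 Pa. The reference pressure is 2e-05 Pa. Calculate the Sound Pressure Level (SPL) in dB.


Given values:
  p = 4.678 Pa
  p_ref = 2e-05 Pa
Formula: SPL = 20 * log10(p / p_ref)
Compute ratio: p / p_ref = 4.678 / 2e-05 = 233900
Compute log10: log10(233900) = 5.36903
Multiply: SPL = 20 * 5.36903 = 107.38

107.38 dB


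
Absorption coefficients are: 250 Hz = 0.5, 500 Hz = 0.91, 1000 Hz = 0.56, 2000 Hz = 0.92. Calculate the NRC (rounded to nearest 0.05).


Given values:
  a_250 = 0.5, a_500 = 0.91
  a_1000 = 0.56, a_2000 = 0.92
Formula: NRC = (a250 + a500 + a1000 + a2000) / 4
Sum = 0.5 + 0.91 + 0.56 + 0.92 = 2.89
NRC = 2.89 / 4 = 0.7225
Rounded to nearest 0.05: 0.7

0.7


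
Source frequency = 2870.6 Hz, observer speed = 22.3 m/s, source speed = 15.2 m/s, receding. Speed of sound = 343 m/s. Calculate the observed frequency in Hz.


Given values:
  f_s = 2870.6 Hz, v_o = 22.3 m/s, v_s = 15.2 m/s
  Direction: receding
Formula: f_o = f_s * (c - v_o) / (c + v_s)
Numerator: c - v_o = 343 - 22.3 = 320.7
Denominator: c + v_s = 343 + 15.2 = 358.2
f_o = 2870.6 * 320.7 / 358.2 = 2570.08

2570.08 Hz


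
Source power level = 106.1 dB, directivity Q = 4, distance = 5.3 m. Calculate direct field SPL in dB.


Given values:
  Lw = 106.1 dB, Q = 4, r = 5.3 m
Formula: SPL = Lw + 10 * log10(Q / (4 * pi * r^2))
Compute 4 * pi * r^2 = 4 * pi * 5.3^2 = 352.9894
Compute Q / denom = 4 / 352.9894 = 0.01133179
Compute 10 * log10(0.01133179) = -19.457
SPL = 106.1 + (-19.457) = 86.64

86.64 dB


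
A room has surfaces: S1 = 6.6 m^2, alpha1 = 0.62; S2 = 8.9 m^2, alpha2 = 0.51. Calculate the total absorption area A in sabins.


Given surfaces:
  Surface 1: 6.6 * 0.62 = 4.092
  Surface 2: 8.9 * 0.51 = 4.539
Formula: A = sum(Si * alpha_i)
A = 4.092 + 4.539
A = 8.63

8.63 sabins


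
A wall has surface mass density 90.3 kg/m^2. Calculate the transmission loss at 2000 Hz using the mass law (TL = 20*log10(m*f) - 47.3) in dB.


Given values:
  m = 90.3 kg/m^2, f = 2000 Hz
Formula: TL = 20 * log10(m * f) - 47.3
Compute m * f = 90.3 * 2000 = 180600.0
Compute log10(180600.0) = 5.256718
Compute 20 * 5.256718 = 105.1344
TL = 105.1344 - 47.3 = 57.83

57.83 dB


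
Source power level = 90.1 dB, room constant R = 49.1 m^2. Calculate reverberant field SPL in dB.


Given values:
  Lw = 90.1 dB, R = 49.1 m^2
Formula: SPL = Lw + 10 * log10(4 / R)
Compute 4 / R = 4 / 49.1 = 0.081466
Compute 10 * log10(0.081466) = -10.8902
SPL = 90.1 + (-10.8902) = 79.21

79.21 dB


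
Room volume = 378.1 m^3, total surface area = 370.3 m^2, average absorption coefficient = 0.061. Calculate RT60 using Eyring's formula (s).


Given values:
  V = 378.1 m^3, S = 370.3 m^2, alpha = 0.061
Formula: RT60 = 0.161 * V / (-S * ln(1 - alpha))
Compute ln(1 - 0.061) = ln(0.939) = -0.06294
Denominator: -370.3 * -0.06294 = 23.3067
Numerator: 0.161 * 378.1 = 60.8741
RT60 = 60.8741 / 23.3067 = 2.612

2.612 s


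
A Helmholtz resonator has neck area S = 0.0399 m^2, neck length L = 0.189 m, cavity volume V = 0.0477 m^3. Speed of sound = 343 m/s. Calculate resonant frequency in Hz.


Given values:
  S = 0.0399 m^2, L = 0.189 m, V = 0.0477 m^3, c = 343 m/s
Formula: f = (c / (2*pi)) * sqrt(S / (V * L))
Compute V * L = 0.0477 * 0.189 = 0.0090153
Compute S / (V * L) = 0.0399 / 0.0090153 = 4.4258
Compute sqrt(4.4258) = 2.103759
Compute c / (2*pi) = 343 / 6.283185 = 54.590148
f = 54.590148 * 2.103759 = 114.84

114.84 Hz


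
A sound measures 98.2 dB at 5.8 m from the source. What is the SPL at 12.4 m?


Given values:
  SPL1 = 98.2 dB, r1 = 5.8 m, r2 = 12.4 m
Formula: SPL2 = SPL1 - 20 * log10(r2 / r1)
Compute ratio: r2 / r1 = 12.4 / 5.8 = 2.1379
Compute log10: log10(2.1379) = 0.329987
Compute drop: 20 * 0.329987 = 6.5997
SPL2 = 98.2 - 6.5997 = 91.6

91.6 dB


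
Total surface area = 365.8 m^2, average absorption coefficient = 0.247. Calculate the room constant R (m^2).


Given values:
  S = 365.8 m^2, alpha = 0.247
Formula: R = S * alpha / (1 - alpha)
Numerator: 365.8 * 0.247 = 90.3526
Denominator: 1 - 0.247 = 0.753
R = 90.3526 / 0.753 = 119.99

119.99 m^2


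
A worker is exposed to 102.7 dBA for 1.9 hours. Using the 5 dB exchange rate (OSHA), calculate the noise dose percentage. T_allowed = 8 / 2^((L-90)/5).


Given values:
  L = 102.7 dBA, T = 1.9 hours
Formula: T_allowed = 8 / 2^((L - 90) / 5)
Compute exponent: (102.7 - 90) / 5 = 2.54
Compute 2^(2.54) = 5.81589
T_allowed = 8 / 5.81589 = 1.375542 hours
Dose = (T / T_allowed) * 100
Dose = (1.9 / 1.375542) * 100 = 138.13

138.13 %


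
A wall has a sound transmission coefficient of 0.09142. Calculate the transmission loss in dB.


Given values:
  tau = 0.09142
Formula: TL = 10 * log10(1 / tau)
Compute 1 / tau = 1 / 0.09142 = 10.9385
Compute log10(10.9385) = 1.038958
TL = 10 * 1.038958 = 10.39

10.39 dB


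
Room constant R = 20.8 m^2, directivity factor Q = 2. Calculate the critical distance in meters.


Given values:
  R = 20.8 m^2, Q = 2
Formula: d_c = 0.141 * sqrt(Q * R)
Compute Q * R = 2 * 20.8 = 41.6
Compute sqrt(41.6) = 6.4498
d_c = 0.141 * 6.4498 = 0.909

0.909 m


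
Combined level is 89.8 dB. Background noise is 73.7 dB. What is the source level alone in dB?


Given values:
  L_total = 89.8 dB, L_bg = 73.7 dB
Formula: L_source = 10 * log10(10^(L_total/10) - 10^(L_bg/10))
Convert to linear:
  10^(89.8/10) = 954992586.0214
  10^(73.7/10) = 23442288.1532
Difference: 954992586.0214 - 23442288.1532 = 931550297.8682
L_source = 10 * log10(931550297.8682) = 89.69

89.69 dB


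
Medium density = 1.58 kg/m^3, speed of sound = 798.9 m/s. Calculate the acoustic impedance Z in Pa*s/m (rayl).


Given values:
  rho = 1.58 kg/m^3
  c = 798.9 m/s
Formula: Z = rho * c
Z = 1.58 * 798.9
Z = 1262.26

1262.26 rayl


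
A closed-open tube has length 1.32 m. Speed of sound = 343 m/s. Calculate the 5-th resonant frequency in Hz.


Given values:
  Tube type: closed-open, L = 1.32 m, c = 343 m/s, n = 5
Formula: f_n = (2n - 1) * c / (4 * L)
Compute 2n - 1 = 2*5 - 1 = 9
Compute 4 * L = 4 * 1.32 = 5.28
f = 9 * 343 / 5.28
f = 584.66

584.66 Hz


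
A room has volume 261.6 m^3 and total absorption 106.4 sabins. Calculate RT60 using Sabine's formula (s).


Given values:
  V = 261.6 m^3
  A = 106.4 sabins
Formula: RT60 = 0.161 * V / A
Numerator: 0.161 * 261.6 = 42.1176
RT60 = 42.1176 / 106.4 = 0.396

0.396 s


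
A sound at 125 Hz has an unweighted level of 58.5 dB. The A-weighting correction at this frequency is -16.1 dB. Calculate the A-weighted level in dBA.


Given values:
  SPL = 58.5 dB
  A-weighting at 125 Hz = -16.1 dB
Formula: L_A = SPL + A_weight
L_A = 58.5 + (-16.1)
L_A = 42.4

42.4 dBA


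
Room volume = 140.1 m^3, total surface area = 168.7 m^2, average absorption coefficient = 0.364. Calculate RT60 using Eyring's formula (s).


Given values:
  V = 140.1 m^3, S = 168.7 m^2, alpha = 0.364
Formula: RT60 = 0.161 * V / (-S * ln(1 - alpha))
Compute ln(1 - 0.364) = ln(0.636) = -0.452557
Denominator: -168.7 * -0.452557 = 76.3464
Numerator: 0.161 * 140.1 = 22.5561
RT60 = 22.5561 / 76.3464 = 0.295

0.295 s


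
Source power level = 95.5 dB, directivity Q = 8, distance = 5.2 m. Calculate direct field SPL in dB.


Given values:
  Lw = 95.5 dB, Q = 8, r = 5.2 m
Formula: SPL = Lw + 10 * log10(Q / (4 * pi * r^2))
Compute 4 * pi * r^2 = 4 * pi * 5.2^2 = 339.7947
Compute Q / denom = 8 / 339.7947 = 0.02354363
Compute 10 * log10(0.02354363) = -16.2813
SPL = 95.5 + (-16.2813) = 79.22

79.22 dB


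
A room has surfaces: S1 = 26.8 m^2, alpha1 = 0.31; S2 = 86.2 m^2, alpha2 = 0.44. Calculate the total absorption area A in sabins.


Given surfaces:
  Surface 1: 26.8 * 0.31 = 8.308
  Surface 2: 86.2 * 0.44 = 37.928
Formula: A = sum(Si * alpha_i)
A = 8.308 + 37.928
A = 46.24

46.24 sabins


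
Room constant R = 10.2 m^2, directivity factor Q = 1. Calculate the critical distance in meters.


Given values:
  R = 10.2 m^2, Q = 1
Formula: d_c = 0.141 * sqrt(Q * R)
Compute Q * R = 1 * 10.2 = 10.2
Compute sqrt(10.2) = 3.1937
d_c = 0.141 * 3.1937 = 0.45

0.45 m


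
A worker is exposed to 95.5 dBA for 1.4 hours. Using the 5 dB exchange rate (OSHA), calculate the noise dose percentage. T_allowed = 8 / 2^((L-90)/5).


Given values:
  L = 95.5 dBA, T = 1.4 hours
Formula: T_allowed = 8 / 2^((L - 90) / 5)
Compute exponent: (95.5 - 90) / 5 = 1.1
Compute 2^(1.1) = 2.143547
T_allowed = 8 / 2.143547 = 3.732132 hours
Dose = (T / T_allowed) * 100
Dose = (1.4 / 3.732132) * 100 = 37.51

37.51 %


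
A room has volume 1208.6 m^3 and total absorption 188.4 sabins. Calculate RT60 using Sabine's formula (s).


Given values:
  V = 1208.6 m^3
  A = 188.4 sabins
Formula: RT60 = 0.161 * V / A
Numerator: 0.161 * 1208.6 = 194.5846
RT60 = 194.5846 / 188.4 = 1.033

1.033 s


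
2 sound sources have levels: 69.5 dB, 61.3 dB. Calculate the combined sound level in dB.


Formula: L_total = 10 * log10( sum(10^(Li/10)) )
  Source 1: 10^(69.5/10) = 8912509.3813
  Source 2: 10^(61.3/10) = 1348962.8826
Sum of linear values = 10261472.2639
L_total = 10 * log10(10261472.2639) = 70.11

70.11 dB


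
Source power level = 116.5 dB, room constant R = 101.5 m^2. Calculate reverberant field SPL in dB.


Given values:
  Lw = 116.5 dB, R = 101.5 m^2
Formula: SPL = Lw + 10 * log10(4 / R)
Compute 4 / R = 4 / 101.5 = 0.039409
Compute 10 * log10(0.039409) = -14.044
SPL = 116.5 + (-14.044) = 102.46

102.46 dB


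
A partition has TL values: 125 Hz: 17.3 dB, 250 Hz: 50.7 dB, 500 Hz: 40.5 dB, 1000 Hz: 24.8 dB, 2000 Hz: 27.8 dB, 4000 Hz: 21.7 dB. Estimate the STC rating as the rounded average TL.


Given TL values at each frequency:
  125 Hz: 17.3 dB
  250 Hz: 50.7 dB
  500 Hz: 40.5 dB
  1000 Hz: 24.8 dB
  2000 Hz: 27.8 dB
  4000 Hz: 21.7 dB
Formula: STC ~ round(average of TL values)
Sum = 17.3 + 50.7 + 40.5 + 24.8 + 27.8 + 21.7 = 182.8
Average = 182.8 / 6 = 30.47
Rounded: 30

30


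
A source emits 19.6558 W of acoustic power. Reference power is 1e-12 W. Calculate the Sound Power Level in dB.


Given values:
  W = 19.6558 W
  W_ref = 1e-12 W
Formula: SWL = 10 * log10(W / W_ref)
Compute ratio: W / W_ref = 19655800000000
Compute log10: log10(19655800000000) = 13.293491
Multiply: SWL = 10 * 13.293491 = 132.93

132.93 dB


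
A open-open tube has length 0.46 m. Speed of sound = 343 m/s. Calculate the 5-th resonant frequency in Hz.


Given values:
  Tube type: open-open, L = 0.46 m, c = 343 m/s, n = 5
Formula: f_n = n * c / (2 * L)
Compute 2 * L = 2 * 0.46 = 0.92
f = 5 * 343 / 0.92
f = 1864.13

1864.13 Hz


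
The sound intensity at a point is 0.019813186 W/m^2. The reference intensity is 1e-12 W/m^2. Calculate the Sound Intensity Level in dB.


Given values:
  I = 0.019813186 W/m^2
  I_ref = 1e-12 W/m^2
Formula: SIL = 10 * log10(I / I_ref)
Compute ratio: I / I_ref = 19813186000
Compute log10: log10(19813186000) = 10.296954
Multiply: SIL = 10 * 10.296954 = 102.97

102.97 dB


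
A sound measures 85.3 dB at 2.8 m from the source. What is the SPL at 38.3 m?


Given values:
  SPL1 = 85.3 dB, r1 = 2.8 m, r2 = 38.3 m
Formula: SPL2 = SPL1 - 20 * log10(r2 / r1)
Compute ratio: r2 / r1 = 38.3 / 2.8 = 13.6786
Compute log10: log10(13.6786) = 1.136042
Compute drop: 20 * 1.136042 = 22.7208
SPL2 = 85.3 - 22.7208 = 62.58

62.58 dB


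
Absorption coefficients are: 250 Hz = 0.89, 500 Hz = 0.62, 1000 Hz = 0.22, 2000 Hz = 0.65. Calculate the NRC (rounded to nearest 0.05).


Given values:
  a_250 = 0.89, a_500 = 0.62
  a_1000 = 0.22, a_2000 = 0.65
Formula: NRC = (a250 + a500 + a1000 + a2000) / 4
Sum = 0.89 + 0.62 + 0.22 + 0.65 = 2.38
NRC = 2.38 / 4 = 0.595
Rounded to nearest 0.05: 0.6

0.6


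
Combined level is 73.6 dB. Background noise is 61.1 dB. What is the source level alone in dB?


Given values:
  L_total = 73.6 dB, L_bg = 61.1 dB
Formula: L_source = 10 * log10(10^(L_total/10) - 10^(L_bg/10))
Convert to linear:
  10^(73.6/10) = 22908676.5277
  10^(61.1/10) = 1288249.5517
Difference: 22908676.5277 - 1288249.5517 = 21620426.976
L_source = 10 * log10(21620426.976) = 73.35

73.35 dB


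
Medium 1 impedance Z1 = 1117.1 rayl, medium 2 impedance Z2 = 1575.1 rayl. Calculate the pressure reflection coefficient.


Given values:
  Z1 = 1117.1 rayl, Z2 = 1575.1 rayl
Formula: R = (Z2 - Z1) / (Z2 + Z1)
Numerator: Z2 - Z1 = 1575.1 - 1117.1 = 458.0
Denominator: Z2 + Z1 = 1575.1 + 1117.1 = 2692.2
R = 458.0 / 2692.2 = 0.1701

0.1701


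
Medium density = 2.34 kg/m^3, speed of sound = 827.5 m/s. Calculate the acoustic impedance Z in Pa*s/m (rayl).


Given values:
  rho = 2.34 kg/m^3
  c = 827.5 m/s
Formula: Z = rho * c
Z = 2.34 * 827.5
Z = 1936.35

1936.35 rayl


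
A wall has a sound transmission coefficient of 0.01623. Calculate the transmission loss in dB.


Given values:
  tau = 0.01623
Formula: TL = 10 * log10(1 / tau)
Compute 1 / tau = 1 / 0.01623 = 61.6143
Compute log10(61.6143) = 1.789682
TL = 10 * 1.789682 = 17.9

17.9 dB


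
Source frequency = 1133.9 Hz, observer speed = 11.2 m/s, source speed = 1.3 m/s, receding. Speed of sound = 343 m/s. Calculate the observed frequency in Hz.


Given values:
  f_s = 1133.9 Hz, v_o = 11.2 m/s, v_s = 1.3 m/s
  Direction: receding
Formula: f_o = f_s * (c - v_o) / (c + v_s)
Numerator: c - v_o = 343 - 11.2 = 331.8
Denominator: c + v_s = 343 + 1.3 = 344.3
f_o = 1133.9 * 331.8 / 344.3 = 1092.73

1092.73 Hz


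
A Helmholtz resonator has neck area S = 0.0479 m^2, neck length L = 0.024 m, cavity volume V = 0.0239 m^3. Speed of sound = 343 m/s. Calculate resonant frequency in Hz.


Given values:
  S = 0.0479 m^2, L = 0.024 m, V = 0.0239 m^3, c = 343 m/s
Formula: f = (c / (2*pi)) * sqrt(S / (V * L))
Compute V * L = 0.0239 * 0.024 = 0.0005736
Compute S / (V * L) = 0.0479 / 0.0005736 = 83.5077
Compute sqrt(83.5077) = 9.138255
Compute c / (2*pi) = 343 / 6.283185 = 54.590148
f = 54.590148 * 9.138255 = 498.86

498.86 Hz


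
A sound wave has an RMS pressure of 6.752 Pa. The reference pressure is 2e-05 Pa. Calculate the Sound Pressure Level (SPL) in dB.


Given values:
  p = 6.752 Pa
  p_ref = 2e-05 Pa
Formula: SPL = 20 * log10(p / p_ref)
Compute ratio: p / p_ref = 6.752 / 2e-05 = 337600
Compute log10: log10(337600) = 5.528402
Multiply: SPL = 20 * 5.528402 = 110.57

110.57 dB


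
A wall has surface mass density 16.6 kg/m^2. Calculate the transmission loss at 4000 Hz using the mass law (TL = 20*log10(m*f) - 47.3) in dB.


Given values:
  m = 16.6 kg/m^2, f = 4000 Hz
Formula: TL = 20 * log10(m * f) - 47.3
Compute m * f = 16.6 * 4000 = 66400.0
Compute log10(66400.0) = 4.822168
Compute 20 * 4.822168 = 96.4434
TL = 96.4434 - 47.3 = 49.14

49.14 dB


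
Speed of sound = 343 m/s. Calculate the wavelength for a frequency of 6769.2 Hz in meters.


Given values:
  c = 343 m/s, f = 6769.2 Hz
Formula: lambda = c / f
lambda = 343 / 6769.2
lambda = 0.0507

0.0507 m


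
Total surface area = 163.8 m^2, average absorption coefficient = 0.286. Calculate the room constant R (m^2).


Given values:
  S = 163.8 m^2, alpha = 0.286
Formula: R = S * alpha / (1 - alpha)
Numerator: 163.8 * 0.286 = 46.8468
Denominator: 1 - 0.286 = 0.714
R = 46.8468 / 0.714 = 65.61

65.61 m^2


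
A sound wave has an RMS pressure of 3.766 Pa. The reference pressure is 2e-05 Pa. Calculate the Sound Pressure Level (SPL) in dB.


Given values:
  p = 3.766 Pa
  p_ref = 2e-05 Pa
Formula: SPL = 20 * log10(p / p_ref)
Compute ratio: p / p_ref = 3.766 / 2e-05 = 188300
Compute log10: log10(188300) = 5.27485
Multiply: SPL = 20 * 5.27485 = 105.5

105.5 dB


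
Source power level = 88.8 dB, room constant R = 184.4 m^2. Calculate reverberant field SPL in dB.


Given values:
  Lw = 88.8 dB, R = 184.4 m^2
Formula: SPL = Lw + 10 * log10(4 / R)
Compute 4 / R = 4 / 184.4 = 0.021692
Compute 10 * log10(0.021692) = -16.637
SPL = 88.8 + (-16.637) = 72.16

72.16 dB


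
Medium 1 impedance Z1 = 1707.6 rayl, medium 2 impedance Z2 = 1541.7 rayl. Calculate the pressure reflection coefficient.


Given values:
  Z1 = 1707.6 rayl, Z2 = 1541.7 rayl
Formula: R = (Z2 - Z1) / (Z2 + Z1)
Numerator: Z2 - Z1 = 1541.7 - 1707.6 = -165.9
Denominator: Z2 + Z1 = 1541.7 + 1707.6 = 3249.3
R = -165.9 / 3249.3 = -0.0511

-0.0511


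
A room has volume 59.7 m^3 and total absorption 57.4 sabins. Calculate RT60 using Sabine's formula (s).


Given values:
  V = 59.7 m^3
  A = 57.4 sabins
Formula: RT60 = 0.161 * V / A
Numerator: 0.161 * 59.7 = 9.6117
RT60 = 9.6117 / 57.4 = 0.167

0.167 s


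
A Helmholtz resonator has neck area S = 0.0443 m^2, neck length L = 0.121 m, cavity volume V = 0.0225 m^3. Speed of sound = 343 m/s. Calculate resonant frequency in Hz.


Given values:
  S = 0.0443 m^2, L = 0.121 m, V = 0.0225 m^3, c = 343 m/s
Formula: f = (c / (2*pi)) * sqrt(S / (V * L))
Compute V * L = 0.0225 * 0.121 = 0.0027225
Compute S / (V * L) = 0.0443 / 0.0027225 = 16.2718
Compute sqrt(16.2718) = 4.033832
Compute c / (2*pi) = 343 / 6.283185 = 54.590148
f = 54.590148 * 4.033832 = 220.21

220.21 Hz


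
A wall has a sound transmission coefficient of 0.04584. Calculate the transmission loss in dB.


Given values:
  tau = 0.04584
Formula: TL = 10 * log10(1 / tau)
Compute 1 / tau = 1 / 0.04584 = 21.815
Compute log10(21.815) = 1.338755
TL = 10 * 1.338755 = 13.39

13.39 dB


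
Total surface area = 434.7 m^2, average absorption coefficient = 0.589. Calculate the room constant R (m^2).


Given values:
  S = 434.7 m^2, alpha = 0.589
Formula: R = S * alpha / (1 - alpha)
Numerator: 434.7 * 0.589 = 256.0383
Denominator: 1 - 0.589 = 0.411
R = 256.0383 / 0.411 = 622.96

622.96 m^2


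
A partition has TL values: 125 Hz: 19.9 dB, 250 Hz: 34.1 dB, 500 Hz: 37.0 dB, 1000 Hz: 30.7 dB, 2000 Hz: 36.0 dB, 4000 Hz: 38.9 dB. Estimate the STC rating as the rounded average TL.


Given TL values at each frequency:
  125 Hz: 19.9 dB
  250 Hz: 34.1 dB
  500 Hz: 37.0 dB
  1000 Hz: 30.7 dB
  2000 Hz: 36.0 dB
  4000 Hz: 38.9 dB
Formula: STC ~ round(average of TL values)
Sum = 19.9 + 34.1 + 37.0 + 30.7 + 36.0 + 38.9 = 196.6
Average = 196.6 / 6 = 32.77
Rounded: 33

33


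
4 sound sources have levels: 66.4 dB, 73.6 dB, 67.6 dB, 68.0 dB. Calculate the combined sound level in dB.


Formula: L_total = 10 * log10( sum(10^(Li/10)) )
  Source 1: 10^(66.4/10) = 4365158.3224
  Source 2: 10^(73.6/10) = 22908676.5277
  Source 3: 10^(67.6/10) = 5754399.3734
  Source 4: 10^(68.0/10) = 6309573.4448
Sum of linear values = 39337807.6683
L_total = 10 * log10(39337807.6683) = 75.95

75.95 dB


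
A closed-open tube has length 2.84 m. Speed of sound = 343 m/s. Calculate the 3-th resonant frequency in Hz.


Given values:
  Tube type: closed-open, L = 2.84 m, c = 343 m/s, n = 3
Formula: f_n = (2n - 1) * c / (4 * L)
Compute 2n - 1 = 2*3 - 1 = 5
Compute 4 * L = 4 * 2.84 = 11.36
f = 5 * 343 / 11.36
f = 150.97

150.97 Hz


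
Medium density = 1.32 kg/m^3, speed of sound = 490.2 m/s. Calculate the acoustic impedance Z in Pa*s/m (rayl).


Given values:
  rho = 1.32 kg/m^3
  c = 490.2 m/s
Formula: Z = rho * c
Z = 1.32 * 490.2
Z = 647.06

647.06 rayl


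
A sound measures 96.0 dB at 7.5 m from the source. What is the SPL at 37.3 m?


Given values:
  SPL1 = 96.0 dB, r1 = 7.5 m, r2 = 37.3 m
Formula: SPL2 = SPL1 - 20 * log10(r2 / r1)
Compute ratio: r2 / r1 = 37.3 / 7.5 = 4.9733
Compute log10: log10(4.9733) = 0.696645
Compute drop: 20 * 0.696645 = 13.9329
SPL2 = 96.0 - 13.9329 = 82.07

82.07 dB


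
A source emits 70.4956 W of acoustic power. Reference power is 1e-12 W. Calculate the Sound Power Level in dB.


Given values:
  W = 70.4956 W
  W_ref = 1e-12 W
Formula: SWL = 10 * log10(W / W_ref)
Compute ratio: W / W_ref = 70495600000000
Compute log10: log10(70495600000000) = 13.848162
Multiply: SWL = 10 * 13.848162 = 138.48

138.48 dB


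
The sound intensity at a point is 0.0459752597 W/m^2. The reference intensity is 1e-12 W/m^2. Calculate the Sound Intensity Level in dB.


Given values:
  I = 0.0459752597 W/m^2
  I_ref = 1e-12 W/m^2
Formula: SIL = 10 * log10(I / I_ref)
Compute ratio: I / I_ref = 45975259700
Compute log10: log10(45975259700) = 10.662524
Multiply: SIL = 10 * 10.662524 = 106.63

106.63 dB


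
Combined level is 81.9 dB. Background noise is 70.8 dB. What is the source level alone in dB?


Given values:
  L_total = 81.9 dB, L_bg = 70.8 dB
Formula: L_source = 10 * log10(10^(L_total/10) - 10^(L_bg/10))
Convert to linear:
  10^(81.9/10) = 154881661.8912
  10^(70.8/10) = 12022644.3462
Difference: 154881661.8912 - 12022644.3462 = 142859017.545
L_source = 10 * log10(142859017.545) = 81.55

81.55 dB


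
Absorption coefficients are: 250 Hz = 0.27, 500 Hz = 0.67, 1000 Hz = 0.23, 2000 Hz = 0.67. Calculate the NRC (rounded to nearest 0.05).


Given values:
  a_250 = 0.27, a_500 = 0.67
  a_1000 = 0.23, a_2000 = 0.67
Formula: NRC = (a250 + a500 + a1000 + a2000) / 4
Sum = 0.27 + 0.67 + 0.23 + 0.67 = 1.84
NRC = 1.84 / 4 = 0.46
Rounded to nearest 0.05: 0.45

0.45


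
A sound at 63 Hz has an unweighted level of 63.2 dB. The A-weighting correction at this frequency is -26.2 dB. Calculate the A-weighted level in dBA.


Given values:
  SPL = 63.2 dB
  A-weighting at 63 Hz = -26.2 dB
Formula: L_A = SPL + A_weight
L_A = 63.2 + (-26.2)
L_A = 37.0

37.0 dBA


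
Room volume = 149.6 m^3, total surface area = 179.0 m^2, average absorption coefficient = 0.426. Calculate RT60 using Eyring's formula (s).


Given values:
  V = 149.6 m^3, S = 179.0 m^2, alpha = 0.426
Formula: RT60 = 0.161 * V / (-S * ln(1 - alpha))
Compute ln(1 - 0.426) = ln(0.574) = -0.555126
Denominator: -179.0 * -0.555126 = 99.3676
Numerator: 0.161 * 149.6 = 24.0856
RT60 = 24.0856 / 99.3676 = 0.242

0.242 s


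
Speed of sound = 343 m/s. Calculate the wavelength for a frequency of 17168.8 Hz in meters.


Given values:
  c = 343 m/s, f = 17168.8 Hz
Formula: lambda = c / f
lambda = 343 / 17168.8
lambda = 0.02

0.02 m


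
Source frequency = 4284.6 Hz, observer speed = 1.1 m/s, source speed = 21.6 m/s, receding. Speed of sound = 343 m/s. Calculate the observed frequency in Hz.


Given values:
  f_s = 4284.6 Hz, v_o = 1.1 m/s, v_s = 21.6 m/s
  Direction: receding
Formula: f_o = f_s * (c - v_o) / (c + v_s)
Numerator: c - v_o = 343 - 1.1 = 341.9
Denominator: c + v_s = 343 + 21.6 = 364.6
f_o = 4284.6 * 341.9 / 364.6 = 4017.84

4017.84 Hz


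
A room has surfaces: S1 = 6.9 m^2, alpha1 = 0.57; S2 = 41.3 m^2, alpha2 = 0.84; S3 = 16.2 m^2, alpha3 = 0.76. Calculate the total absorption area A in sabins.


Given surfaces:
  Surface 1: 6.9 * 0.57 = 3.933
  Surface 2: 41.3 * 0.84 = 34.692
  Surface 3: 16.2 * 0.76 = 12.312
Formula: A = sum(Si * alpha_i)
A = 3.933 + 34.692 + 12.312
A = 50.94

50.94 sabins


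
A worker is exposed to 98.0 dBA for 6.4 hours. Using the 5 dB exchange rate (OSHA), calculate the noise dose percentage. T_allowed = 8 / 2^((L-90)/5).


Given values:
  L = 98.0 dBA, T = 6.4 hours
Formula: T_allowed = 8 / 2^((L - 90) / 5)
Compute exponent: (98.0 - 90) / 5 = 1.6
Compute 2^(1.6) = 3.031433
T_allowed = 8 / 3.031433 = 2.639016 hours
Dose = (T / T_allowed) * 100
Dose = (6.4 / 2.639016) * 100 = 242.51

242.51 %


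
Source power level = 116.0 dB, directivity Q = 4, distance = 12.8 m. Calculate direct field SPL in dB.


Given values:
  Lw = 116.0 dB, Q = 4, r = 12.8 m
Formula: SPL = Lw + 10 * log10(Q / (4 * pi * r^2))
Compute 4 * pi * r^2 = 4 * pi * 12.8^2 = 2058.8742
Compute Q / denom = 4 / 2058.8742 = 0.00194281
Compute 10 * log10(0.00194281) = -27.1157
SPL = 116.0 + (-27.1157) = 88.88

88.88 dB


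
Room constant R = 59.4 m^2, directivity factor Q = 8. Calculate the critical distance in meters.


Given values:
  R = 59.4 m^2, Q = 8
Formula: d_c = 0.141 * sqrt(Q * R)
Compute Q * R = 8 * 59.4 = 475.2
Compute sqrt(475.2) = 21.7991
d_c = 0.141 * 21.7991 = 3.074

3.074 m


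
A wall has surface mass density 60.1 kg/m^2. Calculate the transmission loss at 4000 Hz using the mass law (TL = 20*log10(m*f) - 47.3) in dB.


Given values:
  m = 60.1 kg/m^2, f = 4000 Hz
Formula: TL = 20 * log10(m * f) - 47.3
Compute m * f = 60.1 * 4000 = 240400.0
Compute log10(240400.0) = 5.380934
Compute 20 * 5.380934 = 107.6187
TL = 107.6187 - 47.3 = 60.32

60.32 dB


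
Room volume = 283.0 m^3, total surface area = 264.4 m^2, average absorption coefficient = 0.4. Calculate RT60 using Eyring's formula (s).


Given values:
  V = 283.0 m^3, S = 264.4 m^2, alpha = 0.4
Formula: RT60 = 0.161 * V / (-S * ln(1 - alpha))
Compute ln(1 - 0.4) = ln(0.6) = -0.510826
Denominator: -264.4 * -0.510826 = 135.0624
Numerator: 0.161 * 283.0 = 45.563
RT60 = 45.563 / 135.0624 = 0.337

0.337 s


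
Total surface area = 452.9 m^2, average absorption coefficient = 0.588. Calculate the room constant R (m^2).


Given values:
  S = 452.9 m^2, alpha = 0.588
Formula: R = S * alpha / (1 - alpha)
Numerator: 452.9 * 0.588 = 266.3052
Denominator: 1 - 0.588 = 0.412
R = 266.3052 / 0.412 = 646.37

646.37 m^2


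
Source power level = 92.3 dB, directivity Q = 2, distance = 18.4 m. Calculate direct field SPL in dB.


Given values:
  Lw = 92.3 dB, Q = 2, r = 18.4 m
Formula: SPL = Lw + 10 * log10(Q / (4 * pi * r^2))
Compute 4 * pi * r^2 = 4 * pi * 18.4^2 = 4254.4704
Compute Q / denom = 2 / 4254.4704 = 0.00047009
Compute 10 * log10(0.00047009) = -33.2782
SPL = 92.3 + (-33.2782) = 59.02

59.02 dB


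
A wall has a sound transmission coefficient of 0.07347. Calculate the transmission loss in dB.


Given values:
  tau = 0.07347
Formula: TL = 10 * log10(1 / tau)
Compute 1 / tau = 1 / 0.07347 = 13.611
Compute log10(13.611) = 1.13389
TL = 10 * 1.13389 = 11.34

11.34 dB


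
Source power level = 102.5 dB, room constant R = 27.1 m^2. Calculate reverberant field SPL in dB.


Given values:
  Lw = 102.5 dB, R = 27.1 m^2
Formula: SPL = Lw + 10 * log10(4 / R)
Compute 4 / R = 4 / 27.1 = 0.147601
Compute 10 * log10(0.147601) = -8.3091
SPL = 102.5 + (-8.3091) = 94.19

94.19 dB


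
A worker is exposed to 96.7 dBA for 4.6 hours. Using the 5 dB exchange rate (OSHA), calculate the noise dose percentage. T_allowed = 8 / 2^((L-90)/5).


Given values:
  L = 96.7 dBA, T = 4.6 hours
Formula: T_allowed = 8 / 2^((L - 90) / 5)
Compute exponent: (96.7 - 90) / 5 = 1.34
Compute 2^(1.34) = 2.531513
T_allowed = 8 / 2.531513 = 3.160165 hours
Dose = (T / T_allowed) * 100
Dose = (4.6 / 3.160165) * 100 = 145.56

145.56 %


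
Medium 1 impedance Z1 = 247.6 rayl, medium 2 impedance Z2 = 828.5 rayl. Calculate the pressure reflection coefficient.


Given values:
  Z1 = 247.6 rayl, Z2 = 828.5 rayl
Formula: R = (Z2 - Z1) / (Z2 + Z1)
Numerator: Z2 - Z1 = 828.5 - 247.6 = 580.9
Denominator: Z2 + Z1 = 828.5 + 247.6 = 1076.1
R = 580.9 / 1076.1 = 0.5398

0.5398


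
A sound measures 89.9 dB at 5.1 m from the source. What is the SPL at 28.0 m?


Given values:
  SPL1 = 89.9 dB, r1 = 5.1 m, r2 = 28.0 m
Formula: SPL2 = SPL1 - 20 * log10(r2 / r1)
Compute ratio: r2 / r1 = 28.0 / 5.1 = 5.4902
Compute log10: log10(5.4902) = 0.739588
Compute drop: 20 * 0.739588 = 14.7918
SPL2 = 89.9 - 14.7918 = 75.11

75.11 dB


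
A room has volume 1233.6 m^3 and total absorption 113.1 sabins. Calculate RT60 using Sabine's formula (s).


Given values:
  V = 1233.6 m^3
  A = 113.1 sabins
Formula: RT60 = 0.161 * V / A
Numerator: 0.161 * 1233.6 = 198.6096
RT60 = 198.6096 / 113.1 = 1.756

1.756 s


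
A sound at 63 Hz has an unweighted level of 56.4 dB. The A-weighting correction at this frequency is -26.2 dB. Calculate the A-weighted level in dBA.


Given values:
  SPL = 56.4 dB
  A-weighting at 63 Hz = -26.2 dB
Formula: L_A = SPL + A_weight
L_A = 56.4 + (-26.2)
L_A = 30.2

30.2 dBA


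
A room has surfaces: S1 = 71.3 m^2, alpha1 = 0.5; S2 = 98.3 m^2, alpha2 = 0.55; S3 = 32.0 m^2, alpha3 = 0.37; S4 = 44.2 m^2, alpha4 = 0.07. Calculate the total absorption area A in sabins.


Given surfaces:
  Surface 1: 71.3 * 0.5 = 35.65
  Surface 2: 98.3 * 0.55 = 54.065
  Surface 3: 32.0 * 0.37 = 11.84
  Surface 4: 44.2 * 0.07 = 3.094
Formula: A = sum(Si * alpha_i)
A = 35.65 + 54.065 + 11.84 + 3.094
A = 104.65

104.65 sabins


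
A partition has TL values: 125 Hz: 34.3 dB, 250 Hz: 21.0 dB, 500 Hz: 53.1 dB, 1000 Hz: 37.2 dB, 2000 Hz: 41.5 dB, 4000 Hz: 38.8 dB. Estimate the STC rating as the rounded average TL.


Given TL values at each frequency:
  125 Hz: 34.3 dB
  250 Hz: 21.0 dB
  500 Hz: 53.1 dB
  1000 Hz: 37.2 dB
  2000 Hz: 41.5 dB
  4000 Hz: 38.8 dB
Formula: STC ~ round(average of TL values)
Sum = 34.3 + 21.0 + 53.1 + 37.2 + 41.5 + 38.8 = 225.9
Average = 225.9 / 6 = 37.65
Rounded: 38

38


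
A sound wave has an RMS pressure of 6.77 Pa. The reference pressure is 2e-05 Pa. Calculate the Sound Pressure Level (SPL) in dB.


Given values:
  p = 6.77 Pa
  p_ref = 2e-05 Pa
Formula: SPL = 20 * log10(p / p_ref)
Compute ratio: p / p_ref = 6.77 / 2e-05 = 338500
Compute log10: log10(338500) = 5.529559
Multiply: SPL = 20 * 5.529559 = 110.59

110.59 dB


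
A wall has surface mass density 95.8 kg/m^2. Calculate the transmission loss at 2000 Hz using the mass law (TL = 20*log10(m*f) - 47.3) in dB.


Given values:
  m = 95.8 kg/m^2, f = 2000 Hz
Formula: TL = 20 * log10(m * f) - 47.3
Compute m * f = 95.8 * 2000 = 191600.0
Compute log10(191600.0) = 5.282396
Compute 20 * 5.282396 = 105.6479
TL = 105.6479 - 47.3 = 58.35

58.35 dB


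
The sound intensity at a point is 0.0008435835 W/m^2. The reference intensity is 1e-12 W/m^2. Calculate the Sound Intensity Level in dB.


Given values:
  I = 0.0008435835 W/m^2
  I_ref = 1e-12 W/m^2
Formula: SIL = 10 * log10(I / I_ref)
Compute ratio: I / I_ref = 843583500
Compute log10: log10(843583500) = 8.926128
Multiply: SIL = 10 * 8.926128 = 89.26

89.26 dB
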